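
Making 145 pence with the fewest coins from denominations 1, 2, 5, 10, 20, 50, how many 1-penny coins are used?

145 = 2×50 + 2×20 + 1×5
Count of 1: 0

0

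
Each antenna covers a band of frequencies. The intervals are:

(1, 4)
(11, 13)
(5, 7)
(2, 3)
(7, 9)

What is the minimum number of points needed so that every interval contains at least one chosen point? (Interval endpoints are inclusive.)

Process intervals by earliest right end; each time one isn't hit yet, stab at its right endpoint.
By right end: [2,3]  [1,4]  [5,7]  [7,9]  [11,13]
[2,3] uncovered → point at 3; [5,7] uncovered → point at 7; [11,13] uncovered → point at 13.
Points: 3, 7, 13 (3 total).

3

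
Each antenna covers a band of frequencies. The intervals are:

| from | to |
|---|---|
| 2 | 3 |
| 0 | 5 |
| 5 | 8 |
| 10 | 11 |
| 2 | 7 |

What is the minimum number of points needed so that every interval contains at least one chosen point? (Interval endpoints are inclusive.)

Sort by right endpoint; whenever an interval is uncovered, place a point at its right end.
By right end: [2,3]  [0,5]  [2,7]  [5,8]  [10,11]
[2,3] uncovered → point at 3; [5,8] uncovered → point at 8; [10,11] uncovered → point at 11.
Points: 3, 8, 11 (3 total).

3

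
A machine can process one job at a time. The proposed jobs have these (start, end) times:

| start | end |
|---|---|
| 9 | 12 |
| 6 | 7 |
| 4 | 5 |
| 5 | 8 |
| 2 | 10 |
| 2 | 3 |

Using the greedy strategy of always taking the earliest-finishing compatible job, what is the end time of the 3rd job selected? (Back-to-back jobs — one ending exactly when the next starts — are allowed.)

By end time: (2,3), (4,5), (6,7), (5,8), (2,10), (9,12).
Pick (2,3); next start ≥ 3 → (4,5); next start ≥ 5 → (6,7); next start ≥ 7 → (9,12).
Selected: (2,3) (4,5) (6,7) (9,12)

7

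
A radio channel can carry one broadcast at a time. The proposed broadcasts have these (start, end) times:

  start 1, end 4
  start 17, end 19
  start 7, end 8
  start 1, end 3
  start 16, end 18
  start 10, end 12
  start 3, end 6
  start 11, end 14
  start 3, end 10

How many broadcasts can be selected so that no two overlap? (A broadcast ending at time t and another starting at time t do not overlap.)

5

Order by finish time; keep every interval that doesn't clash with the previous kept one.
By end time: (1,3), (1,4), (3,6), (7,8), (3,10), (10,12), (11,14), (16,18), (17,19).
Pick (1,3); next start ≥ 3 → (3,6); next start ≥ 6 → (7,8); next start ≥ 8 → (10,12); next start ≥ 12 → (16,18).
Selected 5 broadcasts.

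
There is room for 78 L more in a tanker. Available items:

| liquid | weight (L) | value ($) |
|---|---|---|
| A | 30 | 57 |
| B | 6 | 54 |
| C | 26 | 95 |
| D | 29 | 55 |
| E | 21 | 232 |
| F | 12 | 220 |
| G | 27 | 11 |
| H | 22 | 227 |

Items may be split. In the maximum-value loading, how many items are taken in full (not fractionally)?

Ratios (sorted): F 18.33, E 11.05, H 10.32, B 9.00, C 3.65, A 1.90, D 1.90, G 0.41
take F (12 @ 220); take E (21 @ 232); take H (22 @ 227); take B (6 @ 54); take 17/26 of C → 62.12. Capacity used 78/78.
4 item(s) taken whole; one partial (take 17/26 of C).

4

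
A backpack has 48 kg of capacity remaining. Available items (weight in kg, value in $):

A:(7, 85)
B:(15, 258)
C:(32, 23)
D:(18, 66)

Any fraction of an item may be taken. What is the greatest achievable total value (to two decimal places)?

414.75

Greedy by value/weight ratio, highest first.
Order: B (258/15=17.20) > A (85/7=12.14) > D (66/18=3.67) > C (23/32=0.72)
Fill: take B (15 @ 258) → take A (7 @ 85) → take D (18 @ 66) → take 8/32 of C → 5.75; 48/48 used.
Total value = 414.75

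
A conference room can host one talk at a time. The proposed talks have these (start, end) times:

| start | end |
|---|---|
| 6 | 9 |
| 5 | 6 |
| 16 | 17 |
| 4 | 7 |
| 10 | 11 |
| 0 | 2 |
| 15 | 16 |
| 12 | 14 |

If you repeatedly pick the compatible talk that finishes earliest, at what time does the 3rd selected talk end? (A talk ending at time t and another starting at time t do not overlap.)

Order by finish time; keep every interval that doesn't clash with the previous kept one.
By end time: (0,2), (5,6), (4,7), (6,9), (10,11), (12,14), (15,16), (16,17).
Pick (0,2); next start ≥ 2 → (5,6); next start ≥ 6 → (6,9); next start ≥ 9 → (10,11); next start ≥ 11 → (12,14); next start ≥ 14 → (15,16); next start ≥ 16 → (16,17).
Selected: (0,2) (5,6) (6,9) (10,11) (12,14) (15,16) (16,17)

9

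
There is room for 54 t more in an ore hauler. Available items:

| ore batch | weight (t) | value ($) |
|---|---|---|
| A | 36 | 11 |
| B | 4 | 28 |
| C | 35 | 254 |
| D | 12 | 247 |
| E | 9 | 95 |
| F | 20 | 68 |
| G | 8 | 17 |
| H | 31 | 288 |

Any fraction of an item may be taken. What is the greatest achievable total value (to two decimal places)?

644.51

Greedy by value/weight ratio, highest first.
Ratios (sorted): D 20.58, E 10.56, H 9.29, C 7.26, B 7.00, F 3.40, G 2.12, A 0.31
take D (12 @ 247); take E (9 @ 95); take H (31 @ 288); take 2/35 of C → 14.51. Capacity used 54/54.
Total value = 644.51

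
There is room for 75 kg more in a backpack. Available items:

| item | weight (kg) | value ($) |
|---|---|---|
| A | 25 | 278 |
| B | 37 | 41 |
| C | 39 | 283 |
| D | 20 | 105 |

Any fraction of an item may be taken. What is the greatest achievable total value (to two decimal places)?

Sort by value per unit weight and fill in that order.
Ratios (sorted): A 11.12, C 7.26, D 5.25, B 1.11
take A (25 @ 278); take C (39 @ 283); take 11/20 of D → 57.75. Capacity used 75/75.
Total value = 618.75

618.75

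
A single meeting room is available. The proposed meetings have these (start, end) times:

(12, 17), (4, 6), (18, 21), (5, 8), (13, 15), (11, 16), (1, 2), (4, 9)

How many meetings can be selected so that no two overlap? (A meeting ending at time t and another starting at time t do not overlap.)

4

Order by finish time; keep every interval that doesn't clash with the previous kept one.
Sorted by end: (1,2)  (4,6)  (5,8)  (4,9)  (13,15)  (11,16)  (12,17)  (18,21)
take (1,2); take (4,6); skip (5,8); take (13,15); skip (11,16); skip (12,17); take (18,21).
Selected 4 meetings.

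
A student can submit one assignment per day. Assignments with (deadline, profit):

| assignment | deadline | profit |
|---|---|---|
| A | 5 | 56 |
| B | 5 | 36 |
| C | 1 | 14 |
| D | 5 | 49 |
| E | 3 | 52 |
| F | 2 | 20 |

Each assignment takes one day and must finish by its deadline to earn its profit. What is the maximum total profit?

213

By profit: A(d5,56), E(d3,52), D(d5,49), B(d5,36), F(d2,20), C(d1,14)
A→slot 5; E→slot 3; D→slot 4; B→slot 2; F→slot 1; C skipped.
Profit = 20 + 36 + 52 + 49 + 56 = 213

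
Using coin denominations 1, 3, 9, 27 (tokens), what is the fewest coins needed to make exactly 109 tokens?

5

Use the largest denomination that fits, subtract, and repeat.
109 = 4×27 + 1×1
Total coins = 4 + 1 = 5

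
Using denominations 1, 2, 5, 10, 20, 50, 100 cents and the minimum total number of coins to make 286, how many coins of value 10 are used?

1

286 = 2×100 + 1×50 + 1×20 + 1×10 + 1×5 + 1×1
Count of 10: 1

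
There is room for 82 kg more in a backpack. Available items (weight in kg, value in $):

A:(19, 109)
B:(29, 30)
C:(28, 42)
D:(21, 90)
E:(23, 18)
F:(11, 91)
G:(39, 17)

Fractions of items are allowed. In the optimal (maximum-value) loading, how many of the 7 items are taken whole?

Ratios (sorted): F 8.27, A 5.74, D 4.29, C 1.50, B 1.03, E 0.78, G 0.44
take F (11 @ 91); take A (19 @ 109); take D (21 @ 90); take C (28 @ 42); take 3/29 of B → 3.10. Capacity used 82/82.
4 item(s) taken whole; one partial (take 3/29 of B).

4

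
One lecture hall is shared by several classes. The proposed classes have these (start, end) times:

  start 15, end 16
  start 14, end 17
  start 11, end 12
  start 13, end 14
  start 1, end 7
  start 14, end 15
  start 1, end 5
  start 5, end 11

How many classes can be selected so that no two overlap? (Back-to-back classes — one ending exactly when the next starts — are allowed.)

Order by finish time; keep every interval that doesn't clash with the previous kept one.
Sorted by end: (1,5)  (1,7)  (5,11)  (11,12)  (13,14)  (14,15)  (15,16)  (14,17)
take (1,5); take (5,11); take (11,12); take (13,14); take (14,15); take (15,16).
Selected 6 classes.

6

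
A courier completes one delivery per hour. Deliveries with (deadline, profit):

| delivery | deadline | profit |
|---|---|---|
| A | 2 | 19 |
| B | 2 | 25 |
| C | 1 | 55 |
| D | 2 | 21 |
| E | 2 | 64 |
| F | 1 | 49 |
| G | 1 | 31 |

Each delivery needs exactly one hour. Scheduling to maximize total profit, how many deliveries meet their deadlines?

2

Take jobs in profit order; each goes to the latest open slot no later than its deadline.
Profit order: E=64 C=55 F=49 G=31 B=25 D=21 A=19
Assign: E→slot 2, C→slot 1, F skipped, G skipped, B skipped, D skipped, A skipped.
Slots: [1:C] [2:E]
2 of 7 scheduled.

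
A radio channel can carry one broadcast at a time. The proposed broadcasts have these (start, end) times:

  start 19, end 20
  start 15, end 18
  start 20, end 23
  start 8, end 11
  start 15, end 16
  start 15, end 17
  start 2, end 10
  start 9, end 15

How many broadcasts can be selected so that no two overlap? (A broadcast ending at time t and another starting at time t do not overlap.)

Sorted by end: (2,10)  (8,11)  (9,15)  (15,16)  (15,17)  (15,18)  (19,20)  (20,23)
take (2,10); take (15,16); skip (15,18); take (19,20); take (20,23).
Selected 4 broadcasts.

4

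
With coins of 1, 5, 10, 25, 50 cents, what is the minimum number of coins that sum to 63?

Greedy: take as many of the largest coin as possible, then repeat with the remainder.
63 = 1×50 + 1×10 + 3×1
Total coins = 1 + 1 + 3 = 5

5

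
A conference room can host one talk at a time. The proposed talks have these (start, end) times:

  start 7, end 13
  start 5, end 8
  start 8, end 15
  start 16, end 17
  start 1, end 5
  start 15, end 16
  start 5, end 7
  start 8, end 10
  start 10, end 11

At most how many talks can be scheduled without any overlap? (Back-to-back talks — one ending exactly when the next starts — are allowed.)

Sorted by end: (1,5)  (5,7)  (5,8)  (8,10)  (10,11)  (7,13)  (8,15)  (15,16)  (16,17)
take (1,5); take (5,7); take (8,10); take (10,11); skip (7,13); skip (8,15); take (15,16); take (16,17).
Selected 6 talks.

6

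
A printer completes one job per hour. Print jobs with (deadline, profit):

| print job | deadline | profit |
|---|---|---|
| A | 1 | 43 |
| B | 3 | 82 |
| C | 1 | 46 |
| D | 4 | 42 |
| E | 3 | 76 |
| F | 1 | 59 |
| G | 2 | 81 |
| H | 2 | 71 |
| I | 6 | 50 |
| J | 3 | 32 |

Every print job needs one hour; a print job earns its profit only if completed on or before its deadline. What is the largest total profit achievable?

331

Sort by profit descending; place each in the latest free slot ≤ its deadline.
Profit order: B=82 G=81 E=76 H=71 F=59 I=50 C=46 A=43 D=42 J=32
Assign: B→slot 3, G→slot 2, E→slot 1, H skipped, F skipped, I→slot 6, C skipped, A skipped, D→slot 4, J skipped.
Slots: [1:E] [2:G] [3:B] [4:D] [6:I]
Profit = 76 + 81 + 82 + 42 + 50 = 331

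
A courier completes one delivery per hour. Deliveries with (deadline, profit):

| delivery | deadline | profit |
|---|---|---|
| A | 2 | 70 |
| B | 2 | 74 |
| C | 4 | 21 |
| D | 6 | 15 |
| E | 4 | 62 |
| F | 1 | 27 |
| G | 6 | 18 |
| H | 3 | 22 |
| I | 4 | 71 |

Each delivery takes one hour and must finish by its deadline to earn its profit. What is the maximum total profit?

Profit order: B=74 I=71 A=70 E=62 F=27 H=22 C=21 G=18 D=15
Assign: B→slot 2, I→slot 4, A→slot 1, E→slot 3, F skipped, H skipped, C skipped, G→slot 6, D→slot 5.
Slots: [1:A] [2:B] [3:E] [4:I] [5:D] [6:G]
Profit = 70 + 74 + 62 + 71 + 15 + 18 = 310

310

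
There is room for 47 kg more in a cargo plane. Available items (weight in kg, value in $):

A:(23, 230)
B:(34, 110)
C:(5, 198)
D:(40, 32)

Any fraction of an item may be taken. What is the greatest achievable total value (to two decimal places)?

489.47

Greedy by value/weight ratio, highest first.
Order: C (198/5=39.60) > A (230/23=10.00) > B (110/34=3.24) > D (32/40=0.80)
Fill: take C (5 @ 198) → take A (23 @ 230) → take 19/34 of B → 61.47; 47/47 used.
Total value = 489.47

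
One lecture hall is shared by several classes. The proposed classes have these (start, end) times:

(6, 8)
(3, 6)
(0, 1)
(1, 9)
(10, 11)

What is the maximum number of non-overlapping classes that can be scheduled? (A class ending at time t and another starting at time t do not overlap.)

Greedy by earliest finish: after sorting by end time, pick each interval compatible with the last pick.
Sorted by end: (0,1)  (3,6)  (6,8)  (1,9)  (10,11)
take (0,1); take (3,6); take (6,8); skip (1,9); take (10,11).
Selected 4 classes.

4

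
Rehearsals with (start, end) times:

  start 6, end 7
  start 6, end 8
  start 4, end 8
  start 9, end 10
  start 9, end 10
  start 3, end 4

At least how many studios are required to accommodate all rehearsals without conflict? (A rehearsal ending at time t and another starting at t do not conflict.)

starts: [3, 4, 6, 6, 9, 9]
ends:   [4, 7, 8, 8, 10, 10]
s3→1 e4→0 s4→1 s6→2 s6→3  — peak 3.

3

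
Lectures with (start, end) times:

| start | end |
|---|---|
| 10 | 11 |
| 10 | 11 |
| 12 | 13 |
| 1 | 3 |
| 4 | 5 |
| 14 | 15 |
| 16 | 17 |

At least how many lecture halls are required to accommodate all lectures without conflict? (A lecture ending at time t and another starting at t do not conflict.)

Events (time:±→running): 1:+→1 3:-→0 4:+→1 5:-→0 10:+→1 10:+→2 … peak 2.

2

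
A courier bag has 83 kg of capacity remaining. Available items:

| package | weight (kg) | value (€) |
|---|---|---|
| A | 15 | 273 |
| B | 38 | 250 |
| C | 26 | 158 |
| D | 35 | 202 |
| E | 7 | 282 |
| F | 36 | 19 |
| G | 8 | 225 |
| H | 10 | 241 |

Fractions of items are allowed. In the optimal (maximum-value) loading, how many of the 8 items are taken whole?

5

Sort by value per unit weight and fill in that order.
Order: E (282/7=40.29) > G (225/8=28.12) > H (241/10=24.10) > A (273/15=18.20) > B (250/38=6.58) > C (158/26=6.08) > D (202/35=5.77) > F (19/36=0.53)
Fill: take E (7 @ 282) → take G (8 @ 225) → take H (10 @ 241) → take A (15 @ 273) → take B (38 @ 250) → take 5/26 of C → 30.38; 83/83 used.
5 item(s) taken whole; one partial (take 5/26 of C).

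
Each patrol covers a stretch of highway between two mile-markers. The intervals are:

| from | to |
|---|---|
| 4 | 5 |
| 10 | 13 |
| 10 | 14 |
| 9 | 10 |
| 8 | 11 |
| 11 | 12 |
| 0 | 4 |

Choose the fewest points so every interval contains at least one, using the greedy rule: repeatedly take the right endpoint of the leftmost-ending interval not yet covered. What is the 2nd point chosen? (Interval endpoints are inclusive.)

10

Sort by right endpoint; whenever an interval is uncovered, place a point at its right end.
By right end: [0,4]  [4,5]  [9,10]  [8,11]  [11,12]  [10,13]  [10,14]
[0,4] uncovered → point at 4; [9,10] uncovered → point at 10; [11,12] uncovered → point at 12.
Points: 4, 10, 12 (3 total).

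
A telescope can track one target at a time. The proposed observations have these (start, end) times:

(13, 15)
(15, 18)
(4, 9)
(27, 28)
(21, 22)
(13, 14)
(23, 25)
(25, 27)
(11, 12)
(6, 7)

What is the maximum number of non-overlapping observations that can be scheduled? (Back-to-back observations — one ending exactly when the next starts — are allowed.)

By end time: (6,7), (4,9), (11,12), (13,14), (13,15), (15,18), (21,22), (23,25), (25,27), (27,28).
Pick (6,7); next start ≥ 7 → (11,12); next start ≥ 12 → (13,14); next start ≥ 14 → (15,18); next start ≥ 18 → (21,22); next start ≥ 22 → (23,25); next start ≥ 25 → (25,27); next start ≥ 27 → (27,28).
Selected 8 observations.

8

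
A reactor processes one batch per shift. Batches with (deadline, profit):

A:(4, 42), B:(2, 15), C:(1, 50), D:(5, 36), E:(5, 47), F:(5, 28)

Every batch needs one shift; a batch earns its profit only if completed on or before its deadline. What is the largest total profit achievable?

203

Take jobs in profit order; each goes to the latest open slot no later than its deadline.
By profit: C(d1,50), E(d5,47), A(d4,42), D(d5,36), F(d5,28), B(d2,15)
C→slot 1; E→slot 5; A→slot 4; D→slot 3; F→slot 2; B skipped.
Profit = 50 + 28 + 36 + 42 + 47 = 203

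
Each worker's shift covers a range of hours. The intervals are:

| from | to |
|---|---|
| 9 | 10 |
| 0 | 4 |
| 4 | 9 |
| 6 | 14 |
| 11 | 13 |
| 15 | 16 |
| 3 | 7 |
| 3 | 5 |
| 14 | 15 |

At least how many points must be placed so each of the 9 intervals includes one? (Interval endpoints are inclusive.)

Sorted: [0,4] [3,5] [3,7] [4,9] [9,10] [11,13] [6,14] [14,15] [15,16]
{[0,4],[3,5],[3,7],[4,9]} hit by 4; {[9,10]} hit by 10; {[11,13],[6,14]} hit by 13; {[14,15],[15,16]} hit by 15.
Points: 4, 10, 13, 15 (4 total).

4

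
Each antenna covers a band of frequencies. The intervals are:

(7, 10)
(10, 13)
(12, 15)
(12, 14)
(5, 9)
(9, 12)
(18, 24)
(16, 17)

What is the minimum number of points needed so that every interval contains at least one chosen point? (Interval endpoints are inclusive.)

By right end: [5,9]  [7,10]  [9,12]  [10,13]  [12,14]  [12,15]  [16,17]  [18,24]
[5,9] uncovered → point at 9; [10,13] uncovered → point at 13; [16,17] uncovered → point at 17; [18,24] uncovered → point at 24.
Points: 9, 13, 17, 24 (4 total).

4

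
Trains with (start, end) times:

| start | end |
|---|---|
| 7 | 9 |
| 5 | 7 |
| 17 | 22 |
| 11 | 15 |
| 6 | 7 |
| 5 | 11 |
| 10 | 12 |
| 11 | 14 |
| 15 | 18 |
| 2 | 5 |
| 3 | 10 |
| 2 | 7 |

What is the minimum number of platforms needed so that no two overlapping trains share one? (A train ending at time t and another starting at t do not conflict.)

5

The answer is the maximum number of intervals overlapping at any instant.
starts: [2, 2, 3, 5, 5, 6, 7, 10, 11, 11, 15, 17]
ends:   [5, 7, 7, 7, 9, 10, 11, 12, 14, 15, 18, 22]
s2→1 s2→2 s3→3 e5→2 s5→3 s5→4 s6→5  — peak 5.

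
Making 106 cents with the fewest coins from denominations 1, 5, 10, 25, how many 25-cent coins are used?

4

Use the largest denomination that fits, subtract, and repeat.
106 = 4×25 + 1×5 + 1×1
Count of 25: 4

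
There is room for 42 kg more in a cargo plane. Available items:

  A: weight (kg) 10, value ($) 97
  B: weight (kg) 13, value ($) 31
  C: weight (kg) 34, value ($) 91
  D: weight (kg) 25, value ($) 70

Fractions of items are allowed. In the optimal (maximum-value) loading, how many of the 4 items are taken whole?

2

Sort by value per unit weight and fill in that order.
Ratios (sorted): A 9.70, D 2.80, C 2.68, B 2.38
take A (10 @ 97); take D (25 @ 70); take 7/34 of C → 18.74. Capacity used 42/42.
2 item(s) taken whole; one partial (take 7/34 of C).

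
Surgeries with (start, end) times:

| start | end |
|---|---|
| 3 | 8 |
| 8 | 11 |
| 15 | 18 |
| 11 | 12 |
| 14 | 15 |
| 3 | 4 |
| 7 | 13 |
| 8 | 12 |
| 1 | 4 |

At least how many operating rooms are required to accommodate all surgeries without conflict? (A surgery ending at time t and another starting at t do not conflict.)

3

The answer is the maximum number of intervals overlapping at any instant.
Events (time:±→running): 1:+→1 3:+→2 3:+→3 … peak 3.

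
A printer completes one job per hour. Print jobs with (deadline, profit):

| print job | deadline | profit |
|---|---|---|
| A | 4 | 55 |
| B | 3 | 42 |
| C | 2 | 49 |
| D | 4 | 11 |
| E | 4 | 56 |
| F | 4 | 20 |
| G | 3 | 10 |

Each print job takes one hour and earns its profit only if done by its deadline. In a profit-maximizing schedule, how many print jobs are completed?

4

Take jobs in profit order; each goes to the latest open slot no later than its deadline.
By profit: E(d4,56), A(d4,55), C(d2,49), B(d3,42), F(d4,20), D(d4,11), G(d3,10)
E→slot 4; A→slot 3; C→slot 2; B→slot 1; F skipped; D skipped; G skipped.
4 of 7 scheduled.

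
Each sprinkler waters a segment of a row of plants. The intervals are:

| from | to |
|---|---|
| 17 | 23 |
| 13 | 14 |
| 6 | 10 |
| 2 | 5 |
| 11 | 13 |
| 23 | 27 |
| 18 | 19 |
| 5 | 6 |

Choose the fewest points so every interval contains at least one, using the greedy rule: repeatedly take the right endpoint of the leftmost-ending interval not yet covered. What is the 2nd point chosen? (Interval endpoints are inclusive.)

Process intervals by earliest right end; each time one isn't hit yet, stab at its right endpoint.
Sorted: [2,5] [5,6] [6,10] [11,13] [13,14] [18,19] [17,23] [23,27]
{[2,5],[5,6]} hit by 5; {[6,10]} hit by 10; {[11,13],[13,14]} hit by 13; {[18,19],[17,23]} hit by 19; {[23,27]} hit by 27.
Points: 5, 10, 13, 19, 27 (5 total).

10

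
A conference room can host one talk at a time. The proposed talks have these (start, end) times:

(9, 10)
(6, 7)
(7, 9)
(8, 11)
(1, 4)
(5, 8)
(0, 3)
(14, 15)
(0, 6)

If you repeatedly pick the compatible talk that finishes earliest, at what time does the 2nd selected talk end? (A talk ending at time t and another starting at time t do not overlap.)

7

Sorted by end: (0,3)  (1,4)  (0,6)  (6,7)  (5,8)  (7,9)  (9,10)  (8,11)  (14,15)
take (0,3); skip (0,6); take (6,7); take (7,9); take (9,10); take (14,15).
Selected: (0,3) (6,7) (7,9) (9,10) (14,15)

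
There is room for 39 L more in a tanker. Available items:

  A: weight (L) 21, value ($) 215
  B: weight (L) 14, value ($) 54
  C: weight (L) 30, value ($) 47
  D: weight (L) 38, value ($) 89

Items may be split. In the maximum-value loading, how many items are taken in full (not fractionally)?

Ratios (sorted): A 10.24, B 3.86, D 2.34, C 1.57
take A (21 @ 215); take B (14 @ 54); take 4/38 of D → 9.37. Capacity used 39/39.
2 item(s) taken whole; one partial (take 4/38 of D).

2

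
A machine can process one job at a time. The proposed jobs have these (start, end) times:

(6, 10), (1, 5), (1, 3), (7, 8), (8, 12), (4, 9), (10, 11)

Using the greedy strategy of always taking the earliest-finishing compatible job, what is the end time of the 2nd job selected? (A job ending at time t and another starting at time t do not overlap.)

8

By end time: (1,3), (1,5), (7,8), (4,9), (6,10), (10,11), (8,12).
Pick (1,3); next start ≥ 3 → (7,8); next start ≥ 8 → (10,11).
Selected: (1,3) (7,8) (10,11)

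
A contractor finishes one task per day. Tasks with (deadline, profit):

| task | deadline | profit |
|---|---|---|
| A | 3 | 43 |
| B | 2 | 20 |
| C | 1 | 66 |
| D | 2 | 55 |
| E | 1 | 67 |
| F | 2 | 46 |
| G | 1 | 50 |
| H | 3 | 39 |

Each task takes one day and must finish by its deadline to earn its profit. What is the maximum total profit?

Take jobs in profit order; each goes to the latest open slot no later than its deadline.
By profit: E(d1,67), C(d1,66), D(d2,55), G(d1,50), F(d2,46), A(d3,43), H(d3,39), B(d2,20)
E→slot 1; C skipped; D→slot 2; G skipped; F skipped; A→slot 3; H skipped; B skipped.
Profit = 67 + 55 + 43 = 165

165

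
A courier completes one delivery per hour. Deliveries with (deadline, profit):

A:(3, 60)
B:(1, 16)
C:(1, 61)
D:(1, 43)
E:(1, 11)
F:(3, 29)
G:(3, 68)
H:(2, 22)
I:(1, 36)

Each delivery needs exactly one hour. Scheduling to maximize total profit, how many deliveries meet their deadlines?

3

By profit: G(d3,68), C(d1,61), A(d3,60), D(d1,43), I(d1,36), F(d3,29), H(d2,22), B(d1,16), E(d1,11)
G→slot 3; C→slot 1; A→slot 2; D skipped; I skipped; F skipped; H skipped; B skipped; E skipped.
3 of 9 scheduled.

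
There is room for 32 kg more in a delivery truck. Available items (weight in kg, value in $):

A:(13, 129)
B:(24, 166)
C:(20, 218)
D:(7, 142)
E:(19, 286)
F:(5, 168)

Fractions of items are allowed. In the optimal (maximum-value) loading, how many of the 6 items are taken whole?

3

Greedy by value/weight ratio, highest first.
Order: F (168/5=33.60) > D (142/7=20.29) > E (286/19=15.05) > C (218/20=10.90) > A (129/13=9.92) > B (166/24=6.92)
Fill: take F (5 @ 168) → take D (7 @ 142) → take E (19 @ 286) → take 1/20 of C → 10.90; 32/32 used.
3 item(s) taken whole; one partial (take 1/20 of C).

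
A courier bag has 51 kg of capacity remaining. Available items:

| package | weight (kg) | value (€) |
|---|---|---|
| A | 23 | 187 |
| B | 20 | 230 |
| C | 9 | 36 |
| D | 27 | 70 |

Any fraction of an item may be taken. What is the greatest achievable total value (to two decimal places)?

Greedy by value/weight ratio, highest first.
Ratios (sorted): B 11.50, A 8.13, C 4.00, D 2.59
take B (20 @ 230); take A (23 @ 187); take 8/9 of C → 32.00. Capacity used 51/51.
Total value = 449.00

449.00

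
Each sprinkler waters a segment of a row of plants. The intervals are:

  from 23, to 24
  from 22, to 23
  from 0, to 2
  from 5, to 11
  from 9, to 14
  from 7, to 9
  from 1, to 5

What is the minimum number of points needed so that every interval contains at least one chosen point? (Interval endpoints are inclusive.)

3

Sort by right endpoint; whenever an interval is uncovered, place a point at its right end.
By right end: [0,2]  [1,5]  [7,9]  [5,11]  [9,14]  [22,23]  [23,24]
[0,2] uncovered → point at 2; [7,9] uncovered → point at 9; [22,23] uncovered → point at 23.
Points: 2, 9, 23 (3 total).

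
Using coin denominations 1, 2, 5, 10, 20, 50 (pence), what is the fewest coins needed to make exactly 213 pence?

7

Greedy: take as many of the largest coin as possible, then repeat with the remainder.
213 − 4×50→13 − 1×10→3 − 1×2→1 − 1×1→0
Total coins = 4 + 1 + 1 + 1 = 7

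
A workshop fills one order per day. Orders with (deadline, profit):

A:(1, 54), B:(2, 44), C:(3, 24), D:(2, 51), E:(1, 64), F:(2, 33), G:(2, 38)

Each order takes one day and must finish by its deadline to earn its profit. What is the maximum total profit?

Sort by profit descending; place each in the latest free slot ≤ its deadline.
Profit order: E=64 A=54 D=51 B=44 G=38 F=33 C=24
Assign: E→slot 1, A skipped, D→slot 2, B skipped, G skipped, F skipped, C→slot 3.
Slots: [1:E] [2:D] [3:C]
Profit = 64 + 51 + 24 = 139

139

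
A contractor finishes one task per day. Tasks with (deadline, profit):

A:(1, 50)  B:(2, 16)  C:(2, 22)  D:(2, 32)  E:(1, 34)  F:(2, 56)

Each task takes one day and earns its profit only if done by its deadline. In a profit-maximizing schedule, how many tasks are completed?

2

Sort by profit descending; place each in the latest free slot ≤ its deadline.
Profit order: F=56 A=50 E=34 D=32 C=22 B=16
Assign: F→slot 2, A→slot 1, E skipped, D skipped, C skipped, B skipped.
Slots: [1:A] [2:F]
2 of 6 scheduled.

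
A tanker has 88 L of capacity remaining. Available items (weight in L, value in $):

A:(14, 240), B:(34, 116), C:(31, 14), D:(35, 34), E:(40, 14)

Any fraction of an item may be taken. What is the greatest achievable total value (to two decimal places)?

Greedy by value/weight ratio, highest first.
Ratios (sorted): A 17.14, B 3.41, D 0.97, C 0.45, E 0.35
take A (14 @ 240); take B (34 @ 116); take D (35 @ 34); take 5/31 of C → 2.26. Capacity used 88/88.
Total value = 392.26

392.26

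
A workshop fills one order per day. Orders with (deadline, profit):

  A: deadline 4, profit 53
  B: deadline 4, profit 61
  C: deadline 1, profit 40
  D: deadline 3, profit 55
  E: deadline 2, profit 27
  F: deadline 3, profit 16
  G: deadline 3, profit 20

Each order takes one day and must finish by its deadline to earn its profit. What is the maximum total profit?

Sort by profit descending; place each in the latest free slot ≤ its deadline.
Profit order: B=61 D=55 A=53 C=40 E=27 G=20 F=16
Assign: B→slot 4, D→slot 3, A→slot 2, C→slot 1, E skipped, G skipped, F skipped.
Slots: [1:C] [2:A] [3:D] [4:B]
Profit = 40 + 53 + 55 + 61 = 209

209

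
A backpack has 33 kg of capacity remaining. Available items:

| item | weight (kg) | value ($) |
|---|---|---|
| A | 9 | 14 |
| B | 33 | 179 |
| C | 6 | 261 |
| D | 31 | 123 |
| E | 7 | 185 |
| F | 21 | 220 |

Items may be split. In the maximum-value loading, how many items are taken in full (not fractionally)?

2

Greedy by value/weight ratio, highest first.
Order: C (261/6=43.50) > E (185/7=26.43) > F (220/21=10.48) > B (179/33=5.42) > D (123/31=3.97) > A (14/9=1.56)
Fill: take C (6 @ 261) → take E (7 @ 185) → take 20/21 of F → 209.52; 33/33 used.
2 item(s) taken whole; one partial (take 20/21 of F).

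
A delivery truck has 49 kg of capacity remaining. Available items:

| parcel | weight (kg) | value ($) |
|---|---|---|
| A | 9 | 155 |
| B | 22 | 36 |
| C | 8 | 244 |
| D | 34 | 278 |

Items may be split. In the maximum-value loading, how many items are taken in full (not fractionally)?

2

Greedy by value/weight ratio, highest first.
Ratios (sorted): C 30.50, A 17.22, D 8.18, B 1.64
take C (8 @ 244); take A (9 @ 155); take 32/34 of D → 261.65. Capacity used 49/49.
2 item(s) taken whole; one partial (take 32/34 of D).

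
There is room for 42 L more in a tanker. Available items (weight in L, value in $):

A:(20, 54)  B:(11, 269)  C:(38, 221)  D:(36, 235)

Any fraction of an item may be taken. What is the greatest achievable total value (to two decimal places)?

Order: B (269/11=24.45) > D (235/36=6.53) > C (221/38=5.82) > A (54/20=2.70)
Fill: take B (11 @ 269) → take 31/36 of D → 202.36; 42/42 used.
Total value = 471.36

471.36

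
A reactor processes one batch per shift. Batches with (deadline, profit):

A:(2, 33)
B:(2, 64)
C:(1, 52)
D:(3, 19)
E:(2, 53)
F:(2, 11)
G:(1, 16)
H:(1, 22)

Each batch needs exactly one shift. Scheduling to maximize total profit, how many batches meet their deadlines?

Sort by profit descending; place each in the latest free slot ≤ its deadline.
By profit: B(d2,64), E(d2,53), C(d1,52), A(d2,33), H(d1,22), D(d3,19), G(d1,16), F(d2,11)
B→slot 2; E→slot 1; C skipped; A skipped; H skipped; D→slot 3; G skipped; F skipped.
3 of 8 scheduled.

3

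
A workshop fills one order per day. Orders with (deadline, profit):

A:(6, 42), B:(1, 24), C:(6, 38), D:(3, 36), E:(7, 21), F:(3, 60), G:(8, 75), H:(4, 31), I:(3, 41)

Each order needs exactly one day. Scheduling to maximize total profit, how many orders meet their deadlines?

8

Sort by profit descending; place each in the latest free slot ≤ its deadline.
Profit order: G=75 F=60 A=42 I=41 C=38 D=36 H=31 B=24 E=21
Assign: G→slot 8, F→slot 3, A→slot 6, I→slot 2, C→slot 5, D→slot 1, H→slot 4, B skipped, E→slot 7.
Slots: [1:D] [2:I] [3:F] [4:H] [5:C] [6:A] [7:E] [8:G]
8 of 9 scheduled.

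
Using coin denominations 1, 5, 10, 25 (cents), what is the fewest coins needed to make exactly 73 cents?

Greedy: take as many of the largest coin as possible, then repeat with the remainder.
73 = 2×25 + 2×10 + 3×1
Total coins = 2 + 2 + 3 = 7

7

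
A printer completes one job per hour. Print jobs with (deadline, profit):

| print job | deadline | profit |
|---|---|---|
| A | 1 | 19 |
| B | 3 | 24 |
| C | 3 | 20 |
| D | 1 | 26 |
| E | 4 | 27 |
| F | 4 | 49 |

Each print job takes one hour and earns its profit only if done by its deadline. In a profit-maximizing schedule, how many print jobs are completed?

4

Take jobs in profit order; each goes to the latest open slot no later than its deadline.
By profit: F(d4,49), E(d4,27), D(d1,26), B(d3,24), C(d3,20), A(d1,19)
F→slot 4; E→slot 3; D→slot 1; B→slot 2; C skipped; A skipped.
4 of 6 scheduled.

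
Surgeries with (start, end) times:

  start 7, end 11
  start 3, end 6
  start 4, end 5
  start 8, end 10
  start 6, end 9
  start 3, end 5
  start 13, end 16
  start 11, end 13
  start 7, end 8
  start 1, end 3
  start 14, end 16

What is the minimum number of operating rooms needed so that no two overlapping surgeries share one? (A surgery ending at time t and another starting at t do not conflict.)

starts: [1, 3, 3, 4, 6, 7, 7, 8, 11, 13, 14]
ends:   [3, 5, 5, 6, 8, 9, 10, 11, 13, 16, 16]
s1→1 e3→0 s3→1 s3→2 s4→3  — peak 3.

3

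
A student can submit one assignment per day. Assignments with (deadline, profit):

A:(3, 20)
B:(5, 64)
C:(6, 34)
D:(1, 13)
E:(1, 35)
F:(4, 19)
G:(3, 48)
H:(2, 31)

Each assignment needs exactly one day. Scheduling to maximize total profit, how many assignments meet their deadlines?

By profit: B(d5,64), G(d3,48), E(d1,35), C(d6,34), H(d2,31), A(d3,20), F(d4,19), D(d1,13)
B→slot 5; G→slot 3; E→slot 1; C→slot 6; H→slot 2; A skipped; F→slot 4; D skipped.
6 of 8 scheduled.

6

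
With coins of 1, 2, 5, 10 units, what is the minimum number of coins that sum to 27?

4

27 = 2×10 + 1×5 + 1×2
Total coins = 2 + 1 + 1 = 4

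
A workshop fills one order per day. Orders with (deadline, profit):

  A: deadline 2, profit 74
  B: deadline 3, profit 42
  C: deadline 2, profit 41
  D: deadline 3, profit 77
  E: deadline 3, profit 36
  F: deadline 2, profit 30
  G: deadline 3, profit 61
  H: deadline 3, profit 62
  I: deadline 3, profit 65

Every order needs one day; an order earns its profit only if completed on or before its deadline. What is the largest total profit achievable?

By profit: D(d3,77), A(d2,74), I(d3,65), H(d3,62), G(d3,61), B(d3,42), C(d2,41), E(d3,36), F(d2,30)
D→slot 3; A→slot 2; I→slot 1; H skipped; G skipped; B skipped; C skipped; E skipped; F skipped.
Profit = 65 + 74 + 77 = 216

216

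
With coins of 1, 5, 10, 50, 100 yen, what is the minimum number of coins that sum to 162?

Use the largest denomination that fits, subtract, and repeat.
162 − 1×100→62 − 1×50→12 − 1×10→2 − 2×1→0
Total coins = 1 + 1 + 1 + 2 = 5

5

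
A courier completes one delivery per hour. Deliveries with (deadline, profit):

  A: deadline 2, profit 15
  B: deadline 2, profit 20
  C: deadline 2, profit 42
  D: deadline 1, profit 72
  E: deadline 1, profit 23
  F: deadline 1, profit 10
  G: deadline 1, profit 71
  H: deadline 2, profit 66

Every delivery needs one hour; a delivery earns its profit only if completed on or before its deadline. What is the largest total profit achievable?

138

Profit order: D=72 G=71 H=66 C=42 E=23 B=20 A=15 F=10
Assign: D→slot 1, G skipped, H→slot 2, C skipped, E skipped, B skipped, A skipped, F skipped.
Slots: [1:D] [2:H]
Profit = 72 + 66 = 138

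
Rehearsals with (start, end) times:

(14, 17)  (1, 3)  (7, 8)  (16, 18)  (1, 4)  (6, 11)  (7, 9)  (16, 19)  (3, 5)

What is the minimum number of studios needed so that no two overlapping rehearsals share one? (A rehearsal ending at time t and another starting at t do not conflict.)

3

The answer is the maximum number of intervals overlapping at any instant.
Events (time:±→running): 1:+→1 1:+→2 3:-→1 3:+→2 4:-→1 5:-→0 6:+→1 7:+→2 7:+→3 … peak 3.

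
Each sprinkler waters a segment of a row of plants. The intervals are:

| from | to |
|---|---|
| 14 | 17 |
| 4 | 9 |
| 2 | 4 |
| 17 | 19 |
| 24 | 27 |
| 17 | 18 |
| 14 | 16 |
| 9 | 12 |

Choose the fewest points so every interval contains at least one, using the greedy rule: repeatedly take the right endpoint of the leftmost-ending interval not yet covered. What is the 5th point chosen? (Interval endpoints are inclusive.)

Sort by right endpoint; whenever an interval is uncovered, place a point at its right end.
By right end: [2,4]  [4,9]  [9,12]  [14,16]  [14,17]  [17,18]  [17,19]  [24,27]
[2,4] uncovered → point at 4; [9,12] uncovered → point at 12; [14,16] uncovered → point at 16; [17,18] uncovered → point at 18; [24,27] uncovered → point at 27.
Points: 4, 12, 16, 18, 27 (5 total).

27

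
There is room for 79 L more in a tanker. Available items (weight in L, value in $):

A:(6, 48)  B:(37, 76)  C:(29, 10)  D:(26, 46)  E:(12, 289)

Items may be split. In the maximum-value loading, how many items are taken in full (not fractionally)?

3

Sort by value per unit weight and fill in that order.
Ratios (sorted): E 24.08, A 8.00, B 2.05, D 1.77, C 0.34
take E (12 @ 289); take A (6 @ 48); take B (37 @ 76); take 24/26 of D → 42.46. Capacity used 79/79.
3 item(s) taken whole; one partial (take 24/26 of D).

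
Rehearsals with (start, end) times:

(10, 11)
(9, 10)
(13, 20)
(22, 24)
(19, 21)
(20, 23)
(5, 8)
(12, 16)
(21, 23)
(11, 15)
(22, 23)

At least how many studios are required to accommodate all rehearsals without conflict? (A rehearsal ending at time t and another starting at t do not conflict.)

4

The answer is the maximum number of intervals overlapping at any instant.
starts: [5, 9, 10, 11, 12, 13, 19, 20, 21, 22, 22]
ends:   [8, 10, 11, 15, 16, 20, 21, 23, 23, 23, 24]
s5→1 e8→0 s9→1 e10→0 s10→1 e11→0 s11→1 s12→2 s13→3 e15→2 e16→1 s19→2 e20→1 s20→2 e21→1 s21→2 s22→3 s22→4  — peak 4.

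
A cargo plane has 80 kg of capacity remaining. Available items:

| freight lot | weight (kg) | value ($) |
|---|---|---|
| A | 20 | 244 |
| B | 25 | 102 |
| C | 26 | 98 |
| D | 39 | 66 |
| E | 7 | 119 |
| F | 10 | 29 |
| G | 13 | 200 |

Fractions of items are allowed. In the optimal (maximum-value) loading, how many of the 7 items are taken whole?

4

Sort by value per unit weight and fill in that order.
Order: E (119/7=17.00) > G (200/13=15.38) > A (244/20=12.20) > B (102/25=4.08) > C (98/26=3.77) > F (29/10=2.90) > D (66/39=1.69)
Fill: take E (7 @ 119) → take G (13 @ 200) → take A (20 @ 244) → take B (25 @ 102) → take 15/26 of C → 56.54; 80/80 used.
4 item(s) taken whole; one partial (take 15/26 of C).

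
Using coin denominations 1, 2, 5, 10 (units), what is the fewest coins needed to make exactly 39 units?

39 = 3×10 + 1×5 + 2×2
Total coins = 3 + 1 + 2 = 6

6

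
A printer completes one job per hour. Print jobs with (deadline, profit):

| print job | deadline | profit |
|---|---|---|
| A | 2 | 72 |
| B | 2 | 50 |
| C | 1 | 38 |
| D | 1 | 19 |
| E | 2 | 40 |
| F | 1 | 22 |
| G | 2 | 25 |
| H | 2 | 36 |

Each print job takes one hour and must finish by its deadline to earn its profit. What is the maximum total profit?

122

Sort by profit descending; place each in the latest free slot ≤ its deadline.
Profit order: A=72 B=50 E=40 C=38 H=36 G=25 F=22 D=19
Assign: A→slot 2, B→slot 1, E skipped, C skipped, H skipped, G skipped, F skipped, D skipped.
Slots: [1:B] [2:A]
Profit = 50 + 72 = 122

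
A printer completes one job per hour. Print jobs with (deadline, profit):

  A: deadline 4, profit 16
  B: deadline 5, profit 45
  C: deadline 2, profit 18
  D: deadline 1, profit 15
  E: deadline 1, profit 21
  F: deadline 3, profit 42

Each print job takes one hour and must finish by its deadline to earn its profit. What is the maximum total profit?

142

Sort by profit descending; place each in the latest free slot ≤ its deadline.
Profit order: B=45 F=42 E=21 C=18 A=16 D=15
Assign: B→slot 5, F→slot 3, E→slot 1, C→slot 2, A→slot 4, D skipped.
Slots: [1:E] [2:C] [3:F] [4:A] [5:B]
Profit = 21 + 18 + 42 + 16 + 45 = 142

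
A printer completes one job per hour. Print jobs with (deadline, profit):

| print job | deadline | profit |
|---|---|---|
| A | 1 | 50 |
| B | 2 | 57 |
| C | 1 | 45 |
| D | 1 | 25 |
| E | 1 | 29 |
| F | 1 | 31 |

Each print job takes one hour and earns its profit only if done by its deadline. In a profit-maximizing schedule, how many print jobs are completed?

Take jobs in profit order; each goes to the latest open slot no later than its deadline.
Profit order: B=57 A=50 C=45 F=31 E=29 D=25
Assign: B→slot 2, A→slot 1, C skipped, F skipped, E skipped, D skipped.
Slots: [1:A] [2:B]
2 of 6 scheduled.

2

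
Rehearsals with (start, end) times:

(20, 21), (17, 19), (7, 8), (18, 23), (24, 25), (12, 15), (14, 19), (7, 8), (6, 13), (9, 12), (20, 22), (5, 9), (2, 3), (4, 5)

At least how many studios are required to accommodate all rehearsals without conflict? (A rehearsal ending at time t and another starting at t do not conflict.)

Count concurrent intervals with a sweep; the peak is the room count.
Events (time:±→running): 2:+→1 3:-→0 4:+→1 5:-→0 5:+→1 6:+→2 7:+→3 7:+→4 … peak 4.

4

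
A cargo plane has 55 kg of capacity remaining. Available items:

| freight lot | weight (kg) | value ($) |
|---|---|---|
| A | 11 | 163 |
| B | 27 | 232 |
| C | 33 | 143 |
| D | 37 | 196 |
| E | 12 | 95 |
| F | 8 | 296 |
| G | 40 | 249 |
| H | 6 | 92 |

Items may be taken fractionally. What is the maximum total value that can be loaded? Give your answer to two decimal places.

806.75

Order: F (296/8=37.00) > H (92/6=15.33) > A (163/11=14.82) > B (232/27=8.59) > E (95/12=7.92) > G (249/40=6.22) > D (196/37=5.30) > C (143/33=4.33)
Fill: take F (8 @ 296) → take H (6 @ 92) → take A (11 @ 163) → take B (27 @ 232) → take 3/12 of E → 23.75; 55/55 used.
Total value = 806.75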